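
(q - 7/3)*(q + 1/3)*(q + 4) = q^3 + 2*q^2 - 79*q/9 - 28/9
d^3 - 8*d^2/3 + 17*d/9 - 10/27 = (d - 5/3)*(d - 2/3)*(d - 1/3)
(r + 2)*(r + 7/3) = r^2 + 13*r/3 + 14/3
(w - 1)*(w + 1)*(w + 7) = w^3 + 7*w^2 - w - 7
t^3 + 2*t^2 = t^2*(t + 2)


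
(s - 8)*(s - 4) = s^2 - 12*s + 32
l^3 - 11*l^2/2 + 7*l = l*(l - 7/2)*(l - 2)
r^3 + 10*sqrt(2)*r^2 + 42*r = r*(r + 3*sqrt(2))*(r + 7*sqrt(2))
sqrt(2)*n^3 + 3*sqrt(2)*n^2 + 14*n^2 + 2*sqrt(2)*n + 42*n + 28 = (n + 2)*(n + 7*sqrt(2))*(sqrt(2)*n + sqrt(2))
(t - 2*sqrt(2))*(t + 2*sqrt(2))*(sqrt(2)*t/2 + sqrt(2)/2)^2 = t^4/2 + t^3 - 7*t^2/2 - 8*t - 4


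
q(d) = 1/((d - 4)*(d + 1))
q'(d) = -1/((d - 4)*(d + 1)^2) - 1/((d - 4)^2*(d + 1)) = (3 - 2*d)/(d^4 - 6*d^3 + d^2 + 24*d + 16)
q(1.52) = -0.16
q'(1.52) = -0.00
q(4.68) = 0.26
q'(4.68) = -0.43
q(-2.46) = 0.11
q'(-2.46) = 0.09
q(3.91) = -2.26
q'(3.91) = -24.68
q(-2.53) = 0.10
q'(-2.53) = 0.08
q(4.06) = 3.29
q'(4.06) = -55.55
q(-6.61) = 0.02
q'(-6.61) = 0.00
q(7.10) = 0.04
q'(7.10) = -0.02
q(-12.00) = 0.01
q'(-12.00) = 0.00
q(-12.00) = 0.01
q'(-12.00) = 0.00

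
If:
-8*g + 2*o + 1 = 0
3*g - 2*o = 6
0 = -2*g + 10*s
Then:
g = -1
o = -9/2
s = -1/5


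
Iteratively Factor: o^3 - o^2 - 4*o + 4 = (o + 2)*(o^2 - 3*o + 2) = (o - 1)*(o + 2)*(o - 2)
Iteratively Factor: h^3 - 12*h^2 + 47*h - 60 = (h - 4)*(h^2 - 8*h + 15) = (h - 5)*(h - 4)*(h - 3)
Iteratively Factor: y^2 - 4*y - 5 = (y - 5)*(y + 1)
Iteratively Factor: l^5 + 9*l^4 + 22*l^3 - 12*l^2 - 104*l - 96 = (l + 2)*(l^4 + 7*l^3 + 8*l^2 - 28*l - 48) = (l + 2)^2*(l^3 + 5*l^2 - 2*l - 24) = (l + 2)^2*(l + 4)*(l^2 + l - 6) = (l + 2)^2*(l + 3)*(l + 4)*(l - 2)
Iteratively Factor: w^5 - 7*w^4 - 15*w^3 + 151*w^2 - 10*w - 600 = (w + 2)*(w^4 - 9*w^3 + 3*w^2 + 145*w - 300) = (w - 5)*(w + 2)*(w^3 - 4*w^2 - 17*w + 60) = (w - 5)^2*(w + 2)*(w^2 + w - 12) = (w - 5)^2*(w - 3)*(w + 2)*(w + 4)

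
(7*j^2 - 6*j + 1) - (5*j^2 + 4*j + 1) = 2*j^2 - 10*j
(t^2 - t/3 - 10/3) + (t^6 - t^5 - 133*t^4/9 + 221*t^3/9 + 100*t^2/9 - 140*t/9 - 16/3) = t^6 - t^5 - 133*t^4/9 + 221*t^3/9 + 109*t^2/9 - 143*t/9 - 26/3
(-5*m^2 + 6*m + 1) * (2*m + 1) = -10*m^3 + 7*m^2 + 8*m + 1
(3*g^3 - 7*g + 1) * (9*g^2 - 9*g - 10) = 27*g^5 - 27*g^4 - 93*g^3 + 72*g^2 + 61*g - 10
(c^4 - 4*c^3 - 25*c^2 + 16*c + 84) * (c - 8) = c^5 - 12*c^4 + 7*c^3 + 216*c^2 - 44*c - 672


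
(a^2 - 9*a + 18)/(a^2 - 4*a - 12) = (a - 3)/(a + 2)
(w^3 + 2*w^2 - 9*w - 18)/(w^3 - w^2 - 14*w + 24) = (w^2 + 5*w + 6)/(w^2 + 2*w - 8)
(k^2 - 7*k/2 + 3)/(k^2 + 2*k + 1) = (k^2 - 7*k/2 + 3)/(k^2 + 2*k + 1)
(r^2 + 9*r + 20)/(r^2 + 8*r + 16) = (r + 5)/(r + 4)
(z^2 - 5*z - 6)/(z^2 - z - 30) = (z + 1)/(z + 5)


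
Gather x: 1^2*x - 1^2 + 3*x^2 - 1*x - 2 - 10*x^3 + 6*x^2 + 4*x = -10*x^3 + 9*x^2 + 4*x - 3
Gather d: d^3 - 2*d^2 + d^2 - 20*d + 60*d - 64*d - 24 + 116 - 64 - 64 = d^3 - d^2 - 24*d - 36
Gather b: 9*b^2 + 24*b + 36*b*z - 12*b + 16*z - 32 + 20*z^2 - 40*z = 9*b^2 + b*(36*z + 12) + 20*z^2 - 24*z - 32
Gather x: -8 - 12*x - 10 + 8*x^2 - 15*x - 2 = 8*x^2 - 27*x - 20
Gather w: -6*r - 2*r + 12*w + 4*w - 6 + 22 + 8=-8*r + 16*w + 24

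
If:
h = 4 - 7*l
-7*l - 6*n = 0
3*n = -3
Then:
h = -2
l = 6/7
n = -1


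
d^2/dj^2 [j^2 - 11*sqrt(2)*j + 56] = 2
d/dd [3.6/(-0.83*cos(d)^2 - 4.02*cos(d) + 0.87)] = -(5.976*cos(d) + 14.472)*sin(d)/(0.83*cos(d)^2 + 4.02*cos(d) - 0.87)^2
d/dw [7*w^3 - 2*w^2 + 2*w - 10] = 21*w^2 - 4*w + 2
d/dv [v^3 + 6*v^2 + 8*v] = 3*v^2 + 12*v + 8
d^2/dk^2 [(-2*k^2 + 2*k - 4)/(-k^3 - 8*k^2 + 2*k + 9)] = 4*(k^6 - 3*k^5 - 6*k^4 + 141*k^3 + 534*k^2 - 258*k + 251)/(k^9 + 24*k^8 + 186*k^7 + 389*k^6 - 804*k^5 - 1524*k^4 + 1099*k^3 + 1836*k^2 - 486*k - 729)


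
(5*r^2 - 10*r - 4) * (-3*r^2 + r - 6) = -15*r^4 + 35*r^3 - 28*r^2 + 56*r + 24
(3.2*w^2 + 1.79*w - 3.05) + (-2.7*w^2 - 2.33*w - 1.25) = 0.5*w^2 - 0.54*w - 4.3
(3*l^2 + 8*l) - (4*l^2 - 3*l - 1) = -l^2 + 11*l + 1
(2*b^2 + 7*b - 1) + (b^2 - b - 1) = 3*b^2 + 6*b - 2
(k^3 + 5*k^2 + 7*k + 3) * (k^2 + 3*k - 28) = k^5 + 8*k^4 - 6*k^3 - 116*k^2 - 187*k - 84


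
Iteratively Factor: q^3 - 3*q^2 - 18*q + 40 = (q - 5)*(q^2 + 2*q - 8) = (q - 5)*(q + 4)*(q - 2)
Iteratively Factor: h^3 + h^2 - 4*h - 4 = (h + 2)*(h^2 - h - 2) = (h + 1)*(h + 2)*(h - 2)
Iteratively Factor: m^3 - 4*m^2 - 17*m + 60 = (m + 4)*(m^2 - 8*m + 15) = (m - 5)*(m + 4)*(m - 3)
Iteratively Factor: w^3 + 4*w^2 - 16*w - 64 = (w + 4)*(w^2 - 16) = (w + 4)^2*(w - 4)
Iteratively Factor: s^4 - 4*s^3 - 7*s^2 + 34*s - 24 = (s - 2)*(s^3 - 2*s^2 - 11*s + 12) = (s - 2)*(s - 1)*(s^2 - s - 12) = (s - 4)*(s - 2)*(s - 1)*(s + 3)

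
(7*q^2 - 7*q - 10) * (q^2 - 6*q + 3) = 7*q^4 - 49*q^3 + 53*q^2 + 39*q - 30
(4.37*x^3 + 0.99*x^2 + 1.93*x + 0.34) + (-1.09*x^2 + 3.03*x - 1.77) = 4.37*x^3 - 0.1*x^2 + 4.96*x - 1.43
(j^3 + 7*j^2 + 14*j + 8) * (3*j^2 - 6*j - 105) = 3*j^5 + 15*j^4 - 105*j^3 - 795*j^2 - 1518*j - 840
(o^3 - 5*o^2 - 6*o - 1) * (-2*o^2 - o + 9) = -2*o^5 + 9*o^4 + 26*o^3 - 37*o^2 - 53*o - 9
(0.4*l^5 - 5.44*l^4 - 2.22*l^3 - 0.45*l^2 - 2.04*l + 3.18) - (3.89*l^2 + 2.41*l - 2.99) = 0.4*l^5 - 5.44*l^4 - 2.22*l^3 - 4.34*l^2 - 4.45*l + 6.17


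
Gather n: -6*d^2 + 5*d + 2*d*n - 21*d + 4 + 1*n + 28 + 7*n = -6*d^2 - 16*d + n*(2*d + 8) + 32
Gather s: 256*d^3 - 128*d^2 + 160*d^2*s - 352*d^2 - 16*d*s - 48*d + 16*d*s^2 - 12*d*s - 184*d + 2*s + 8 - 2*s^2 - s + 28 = 256*d^3 - 480*d^2 - 232*d + s^2*(16*d - 2) + s*(160*d^2 - 28*d + 1) + 36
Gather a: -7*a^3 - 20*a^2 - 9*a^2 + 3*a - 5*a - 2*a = -7*a^3 - 29*a^2 - 4*a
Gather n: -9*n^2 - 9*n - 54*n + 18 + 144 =-9*n^2 - 63*n + 162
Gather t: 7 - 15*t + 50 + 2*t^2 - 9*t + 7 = 2*t^2 - 24*t + 64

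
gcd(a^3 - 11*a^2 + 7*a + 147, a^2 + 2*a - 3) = a + 3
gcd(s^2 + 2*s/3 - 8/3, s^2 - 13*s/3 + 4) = s - 4/3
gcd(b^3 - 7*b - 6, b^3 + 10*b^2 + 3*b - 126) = b - 3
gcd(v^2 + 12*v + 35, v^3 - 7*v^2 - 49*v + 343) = v + 7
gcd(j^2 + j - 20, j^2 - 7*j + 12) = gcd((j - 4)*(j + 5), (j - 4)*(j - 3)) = j - 4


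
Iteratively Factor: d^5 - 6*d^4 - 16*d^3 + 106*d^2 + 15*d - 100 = (d - 5)*(d^4 - d^3 - 21*d^2 + d + 20) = (d - 5)*(d + 1)*(d^3 - 2*d^2 - 19*d + 20) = (d - 5)^2*(d + 1)*(d^2 + 3*d - 4) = (d - 5)^2*(d + 1)*(d + 4)*(d - 1)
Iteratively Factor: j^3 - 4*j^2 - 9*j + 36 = (j + 3)*(j^2 - 7*j + 12) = (j - 4)*(j + 3)*(j - 3)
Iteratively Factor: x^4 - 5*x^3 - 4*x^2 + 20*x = (x)*(x^3 - 5*x^2 - 4*x + 20) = x*(x + 2)*(x^2 - 7*x + 10) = x*(x - 5)*(x + 2)*(x - 2)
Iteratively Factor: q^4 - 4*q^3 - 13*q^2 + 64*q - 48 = (q - 4)*(q^3 - 13*q + 12) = (q - 4)*(q - 3)*(q^2 + 3*q - 4) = (q - 4)*(q - 3)*(q + 4)*(q - 1)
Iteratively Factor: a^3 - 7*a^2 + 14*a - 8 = (a - 2)*(a^2 - 5*a + 4) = (a - 4)*(a - 2)*(a - 1)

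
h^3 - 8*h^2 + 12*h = h*(h - 6)*(h - 2)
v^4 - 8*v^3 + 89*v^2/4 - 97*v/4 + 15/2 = (v - 3)*(v - 5/2)*(v - 2)*(v - 1/2)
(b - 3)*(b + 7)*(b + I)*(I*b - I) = I*b^4 - b^3 + 3*I*b^3 - 3*b^2 - 25*I*b^2 + 25*b + 21*I*b - 21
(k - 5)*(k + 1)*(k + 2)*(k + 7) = k^4 + 5*k^3 - 27*k^2 - 101*k - 70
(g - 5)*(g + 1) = g^2 - 4*g - 5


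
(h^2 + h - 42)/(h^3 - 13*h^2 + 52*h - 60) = (h + 7)/(h^2 - 7*h + 10)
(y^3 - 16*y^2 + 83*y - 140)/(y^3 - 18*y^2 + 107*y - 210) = (y - 4)/(y - 6)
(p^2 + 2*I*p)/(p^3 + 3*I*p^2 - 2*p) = 1/(p + I)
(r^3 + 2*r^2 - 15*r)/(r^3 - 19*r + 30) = r/(r - 2)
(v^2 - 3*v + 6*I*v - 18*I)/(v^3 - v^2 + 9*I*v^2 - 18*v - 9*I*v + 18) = (v - 3)/(v^2 + v*(-1 + 3*I) - 3*I)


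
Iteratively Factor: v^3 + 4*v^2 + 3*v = (v + 3)*(v^2 + v) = v*(v + 3)*(v + 1)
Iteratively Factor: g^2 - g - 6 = (g - 3)*(g + 2)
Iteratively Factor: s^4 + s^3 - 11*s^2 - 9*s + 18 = (s + 3)*(s^3 - 2*s^2 - 5*s + 6) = (s - 1)*(s + 3)*(s^2 - s - 6) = (s - 1)*(s + 2)*(s + 3)*(s - 3)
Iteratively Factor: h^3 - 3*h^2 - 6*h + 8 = (h + 2)*(h^2 - 5*h + 4) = (h - 1)*(h + 2)*(h - 4)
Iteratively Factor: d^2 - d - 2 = (d + 1)*(d - 2)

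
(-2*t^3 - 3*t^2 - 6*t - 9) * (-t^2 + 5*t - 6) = 2*t^5 - 7*t^4 + 3*t^3 - 3*t^2 - 9*t + 54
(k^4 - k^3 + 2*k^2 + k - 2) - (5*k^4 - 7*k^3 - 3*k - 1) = -4*k^4 + 6*k^3 + 2*k^2 + 4*k - 1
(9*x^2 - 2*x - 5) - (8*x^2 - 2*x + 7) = x^2 - 12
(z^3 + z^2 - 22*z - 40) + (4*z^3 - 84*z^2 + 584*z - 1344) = 5*z^3 - 83*z^2 + 562*z - 1384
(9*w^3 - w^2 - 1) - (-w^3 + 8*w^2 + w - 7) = 10*w^3 - 9*w^2 - w + 6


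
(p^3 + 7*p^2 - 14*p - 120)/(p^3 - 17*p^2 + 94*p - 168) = (p^2 + 11*p + 30)/(p^2 - 13*p + 42)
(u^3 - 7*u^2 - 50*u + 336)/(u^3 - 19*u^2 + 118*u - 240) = (u + 7)/(u - 5)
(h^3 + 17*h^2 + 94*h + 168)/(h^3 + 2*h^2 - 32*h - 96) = (h^2 + 13*h + 42)/(h^2 - 2*h - 24)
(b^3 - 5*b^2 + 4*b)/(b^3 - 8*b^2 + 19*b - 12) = b/(b - 3)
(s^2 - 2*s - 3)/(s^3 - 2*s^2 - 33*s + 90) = (s + 1)/(s^2 + s - 30)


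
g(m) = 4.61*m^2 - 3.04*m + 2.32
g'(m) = 9.22*m - 3.04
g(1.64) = 9.73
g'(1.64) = 12.08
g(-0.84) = 8.13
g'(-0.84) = -10.78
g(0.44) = 1.87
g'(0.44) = 1.02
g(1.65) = 9.85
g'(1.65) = 12.17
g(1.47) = 7.81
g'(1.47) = 10.51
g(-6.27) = 202.61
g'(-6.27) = -60.85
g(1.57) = 8.91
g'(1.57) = 11.44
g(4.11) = 67.70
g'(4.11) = 34.85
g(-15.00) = 1085.17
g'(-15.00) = -141.34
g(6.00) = 150.04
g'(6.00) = 52.28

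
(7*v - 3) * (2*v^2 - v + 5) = 14*v^3 - 13*v^2 + 38*v - 15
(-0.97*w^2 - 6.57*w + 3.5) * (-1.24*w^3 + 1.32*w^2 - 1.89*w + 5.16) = 1.2028*w^5 + 6.8664*w^4 - 11.1791*w^3 + 12.0321*w^2 - 40.5162*w + 18.06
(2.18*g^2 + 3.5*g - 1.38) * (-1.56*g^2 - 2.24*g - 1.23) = -3.4008*g^4 - 10.3432*g^3 - 8.3686*g^2 - 1.2138*g + 1.6974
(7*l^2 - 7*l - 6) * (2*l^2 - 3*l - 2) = 14*l^4 - 35*l^3 - 5*l^2 + 32*l + 12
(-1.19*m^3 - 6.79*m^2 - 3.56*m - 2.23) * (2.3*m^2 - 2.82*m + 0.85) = -2.737*m^5 - 12.2612*m^4 + 9.9483*m^3 - 0.8613*m^2 + 3.2626*m - 1.8955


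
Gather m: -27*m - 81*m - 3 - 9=-108*m - 12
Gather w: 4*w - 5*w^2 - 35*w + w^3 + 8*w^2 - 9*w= w^3 + 3*w^2 - 40*w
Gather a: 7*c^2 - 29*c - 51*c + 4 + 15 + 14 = 7*c^2 - 80*c + 33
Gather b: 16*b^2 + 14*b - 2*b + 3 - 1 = 16*b^2 + 12*b + 2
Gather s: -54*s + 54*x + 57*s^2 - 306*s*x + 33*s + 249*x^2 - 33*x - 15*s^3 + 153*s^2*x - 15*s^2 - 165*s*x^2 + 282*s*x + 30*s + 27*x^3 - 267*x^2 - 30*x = -15*s^3 + s^2*(153*x + 42) + s*(-165*x^2 - 24*x + 9) + 27*x^3 - 18*x^2 - 9*x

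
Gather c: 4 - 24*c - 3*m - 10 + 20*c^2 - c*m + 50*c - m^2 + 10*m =20*c^2 + c*(26 - m) - m^2 + 7*m - 6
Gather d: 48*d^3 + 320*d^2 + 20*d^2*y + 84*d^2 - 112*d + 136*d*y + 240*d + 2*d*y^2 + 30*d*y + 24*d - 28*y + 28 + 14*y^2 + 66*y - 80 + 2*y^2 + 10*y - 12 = 48*d^3 + d^2*(20*y + 404) + d*(2*y^2 + 166*y + 152) + 16*y^2 + 48*y - 64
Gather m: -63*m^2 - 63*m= -63*m^2 - 63*m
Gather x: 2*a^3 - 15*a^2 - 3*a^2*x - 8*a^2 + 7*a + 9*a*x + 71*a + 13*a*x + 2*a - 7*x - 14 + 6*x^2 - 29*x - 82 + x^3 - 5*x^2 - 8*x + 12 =2*a^3 - 23*a^2 + 80*a + x^3 + x^2 + x*(-3*a^2 + 22*a - 44) - 84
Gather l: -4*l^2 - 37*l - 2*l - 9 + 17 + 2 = -4*l^2 - 39*l + 10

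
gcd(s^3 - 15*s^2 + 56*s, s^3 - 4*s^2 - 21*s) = s^2 - 7*s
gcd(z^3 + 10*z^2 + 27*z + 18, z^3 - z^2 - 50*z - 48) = z^2 + 7*z + 6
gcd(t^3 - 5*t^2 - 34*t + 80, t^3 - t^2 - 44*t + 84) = t - 2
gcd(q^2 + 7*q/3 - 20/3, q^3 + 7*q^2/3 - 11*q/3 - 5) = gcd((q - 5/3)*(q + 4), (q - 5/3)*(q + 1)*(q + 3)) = q - 5/3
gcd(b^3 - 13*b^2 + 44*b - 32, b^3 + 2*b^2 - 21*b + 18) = b - 1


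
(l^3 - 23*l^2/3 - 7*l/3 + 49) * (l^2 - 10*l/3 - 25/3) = l^5 - 11*l^4 + 134*l^3/9 + 362*l^2/3 - 1295*l/9 - 1225/3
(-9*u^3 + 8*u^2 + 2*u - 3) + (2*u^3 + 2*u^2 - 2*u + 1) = -7*u^3 + 10*u^2 - 2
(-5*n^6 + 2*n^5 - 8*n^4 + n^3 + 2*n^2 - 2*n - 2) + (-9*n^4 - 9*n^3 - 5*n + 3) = -5*n^6 + 2*n^5 - 17*n^4 - 8*n^3 + 2*n^2 - 7*n + 1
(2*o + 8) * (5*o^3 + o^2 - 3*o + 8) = 10*o^4 + 42*o^3 + 2*o^2 - 8*o + 64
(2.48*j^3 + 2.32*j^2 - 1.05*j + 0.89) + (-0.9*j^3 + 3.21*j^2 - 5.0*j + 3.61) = 1.58*j^3 + 5.53*j^2 - 6.05*j + 4.5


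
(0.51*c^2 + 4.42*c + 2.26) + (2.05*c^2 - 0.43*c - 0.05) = 2.56*c^2 + 3.99*c + 2.21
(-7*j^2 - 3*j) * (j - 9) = -7*j^3 + 60*j^2 + 27*j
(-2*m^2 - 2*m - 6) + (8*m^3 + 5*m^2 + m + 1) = 8*m^3 + 3*m^2 - m - 5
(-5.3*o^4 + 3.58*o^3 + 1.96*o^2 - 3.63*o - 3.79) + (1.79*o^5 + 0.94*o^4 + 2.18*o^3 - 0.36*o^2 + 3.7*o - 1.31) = 1.79*o^5 - 4.36*o^4 + 5.76*o^3 + 1.6*o^2 + 0.0700000000000003*o - 5.1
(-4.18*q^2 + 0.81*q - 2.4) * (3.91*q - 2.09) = -16.3438*q^3 + 11.9033*q^2 - 11.0769*q + 5.016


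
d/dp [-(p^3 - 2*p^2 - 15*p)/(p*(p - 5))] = -1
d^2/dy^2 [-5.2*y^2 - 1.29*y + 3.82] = -10.4000000000000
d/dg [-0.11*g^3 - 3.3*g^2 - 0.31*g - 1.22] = -0.33*g^2 - 6.6*g - 0.31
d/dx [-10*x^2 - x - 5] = -20*x - 1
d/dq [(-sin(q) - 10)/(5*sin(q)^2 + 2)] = (5*sin(q)^2 + 100*sin(q) - 2)*cos(q)/(5*sin(q)^2 + 2)^2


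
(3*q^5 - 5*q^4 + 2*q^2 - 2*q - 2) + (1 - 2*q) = 3*q^5 - 5*q^4 + 2*q^2 - 4*q - 1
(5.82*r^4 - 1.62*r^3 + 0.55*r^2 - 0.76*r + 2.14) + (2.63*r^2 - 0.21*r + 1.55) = 5.82*r^4 - 1.62*r^3 + 3.18*r^2 - 0.97*r + 3.69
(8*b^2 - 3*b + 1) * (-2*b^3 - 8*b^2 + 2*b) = -16*b^5 - 58*b^4 + 38*b^3 - 14*b^2 + 2*b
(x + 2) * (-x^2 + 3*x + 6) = -x^3 + x^2 + 12*x + 12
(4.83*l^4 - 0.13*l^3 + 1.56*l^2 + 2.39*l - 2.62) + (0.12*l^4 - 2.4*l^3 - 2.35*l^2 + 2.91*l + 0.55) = 4.95*l^4 - 2.53*l^3 - 0.79*l^2 + 5.3*l - 2.07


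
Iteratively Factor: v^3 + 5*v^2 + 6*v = (v + 3)*(v^2 + 2*v) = v*(v + 3)*(v + 2)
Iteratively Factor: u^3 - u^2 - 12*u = (u - 4)*(u^2 + 3*u) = (u - 4)*(u + 3)*(u)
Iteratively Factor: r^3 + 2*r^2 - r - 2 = (r + 1)*(r^2 + r - 2) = (r - 1)*(r + 1)*(r + 2)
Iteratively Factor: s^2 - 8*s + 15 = (s - 3)*(s - 5)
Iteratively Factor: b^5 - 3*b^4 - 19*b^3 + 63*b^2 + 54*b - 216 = (b + 2)*(b^4 - 5*b^3 - 9*b^2 + 81*b - 108) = (b - 3)*(b + 2)*(b^3 - 2*b^2 - 15*b + 36) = (b - 3)^2*(b + 2)*(b^2 + b - 12) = (b - 3)^2*(b + 2)*(b + 4)*(b - 3)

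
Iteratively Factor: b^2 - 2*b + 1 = (b - 1)*(b - 1)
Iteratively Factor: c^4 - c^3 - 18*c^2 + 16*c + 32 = (c + 4)*(c^3 - 5*c^2 + 2*c + 8) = (c - 2)*(c + 4)*(c^2 - 3*c - 4) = (c - 4)*(c - 2)*(c + 4)*(c + 1)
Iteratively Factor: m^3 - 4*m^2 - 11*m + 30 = (m - 2)*(m^2 - 2*m - 15) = (m - 5)*(m - 2)*(m + 3)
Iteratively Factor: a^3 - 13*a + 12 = (a + 4)*(a^2 - 4*a + 3) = (a - 3)*(a + 4)*(a - 1)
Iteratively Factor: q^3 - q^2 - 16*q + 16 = (q - 1)*(q^2 - 16) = (q - 4)*(q - 1)*(q + 4)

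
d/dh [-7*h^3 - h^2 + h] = -21*h^2 - 2*h + 1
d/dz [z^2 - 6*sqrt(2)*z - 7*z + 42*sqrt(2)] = 2*z - 6*sqrt(2) - 7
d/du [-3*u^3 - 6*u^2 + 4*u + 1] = -9*u^2 - 12*u + 4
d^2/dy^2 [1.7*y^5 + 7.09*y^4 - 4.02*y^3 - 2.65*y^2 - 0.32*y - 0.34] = 34.0*y^3 + 85.08*y^2 - 24.12*y - 5.3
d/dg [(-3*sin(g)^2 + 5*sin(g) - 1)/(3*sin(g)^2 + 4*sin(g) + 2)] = (-27*sin(g)^2 - 6*sin(g) + 14)*cos(g)/(3*sin(g)^2 + 4*sin(g) + 2)^2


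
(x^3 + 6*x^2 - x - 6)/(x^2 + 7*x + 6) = x - 1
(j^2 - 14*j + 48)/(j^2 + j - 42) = (j - 8)/(j + 7)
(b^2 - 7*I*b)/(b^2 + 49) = b/(b + 7*I)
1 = 1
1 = 1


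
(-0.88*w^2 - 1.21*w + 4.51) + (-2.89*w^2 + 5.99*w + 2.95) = -3.77*w^2 + 4.78*w + 7.46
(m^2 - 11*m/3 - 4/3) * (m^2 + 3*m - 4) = m^4 - 2*m^3/3 - 49*m^2/3 + 32*m/3 + 16/3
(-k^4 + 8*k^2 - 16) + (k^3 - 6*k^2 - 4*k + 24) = -k^4 + k^3 + 2*k^2 - 4*k + 8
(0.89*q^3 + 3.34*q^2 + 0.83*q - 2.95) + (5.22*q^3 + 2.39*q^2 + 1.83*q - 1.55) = 6.11*q^3 + 5.73*q^2 + 2.66*q - 4.5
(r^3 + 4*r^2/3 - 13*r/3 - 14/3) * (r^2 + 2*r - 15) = r^5 + 10*r^4/3 - 50*r^3/3 - 100*r^2/3 + 167*r/3 + 70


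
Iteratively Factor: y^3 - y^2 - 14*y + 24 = (y - 2)*(y^2 + y - 12) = (y - 2)*(y + 4)*(y - 3)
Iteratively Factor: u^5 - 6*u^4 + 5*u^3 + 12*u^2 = (u)*(u^4 - 6*u^3 + 5*u^2 + 12*u) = u*(u - 4)*(u^3 - 2*u^2 - 3*u) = u*(u - 4)*(u + 1)*(u^2 - 3*u) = u^2*(u - 4)*(u + 1)*(u - 3)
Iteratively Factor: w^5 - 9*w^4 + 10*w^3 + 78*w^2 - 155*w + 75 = (w - 1)*(w^4 - 8*w^3 + 2*w^2 + 80*w - 75) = (w - 5)*(w - 1)*(w^3 - 3*w^2 - 13*w + 15) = (w - 5)^2*(w - 1)*(w^2 + 2*w - 3) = (w - 5)^2*(w - 1)*(w + 3)*(w - 1)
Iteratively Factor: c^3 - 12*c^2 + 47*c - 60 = (c - 5)*(c^2 - 7*c + 12) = (c - 5)*(c - 4)*(c - 3)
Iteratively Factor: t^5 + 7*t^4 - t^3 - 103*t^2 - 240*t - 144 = (t - 4)*(t^4 + 11*t^3 + 43*t^2 + 69*t + 36) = (t - 4)*(t + 3)*(t^3 + 8*t^2 + 19*t + 12) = (t - 4)*(t + 3)*(t + 4)*(t^2 + 4*t + 3) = (t - 4)*(t + 1)*(t + 3)*(t + 4)*(t + 3)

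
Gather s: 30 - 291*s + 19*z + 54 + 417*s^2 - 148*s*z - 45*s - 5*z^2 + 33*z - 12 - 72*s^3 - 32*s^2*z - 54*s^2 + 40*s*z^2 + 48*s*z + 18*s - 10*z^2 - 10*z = -72*s^3 + s^2*(363 - 32*z) + s*(40*z^2 - 100*z - 318) - 15*z^2 + 42*z + 72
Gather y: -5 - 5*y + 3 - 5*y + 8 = 6 - 10*y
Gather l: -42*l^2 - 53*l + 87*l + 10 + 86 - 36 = -42*l^2 + 34*l + 60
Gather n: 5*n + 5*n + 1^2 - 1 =10*n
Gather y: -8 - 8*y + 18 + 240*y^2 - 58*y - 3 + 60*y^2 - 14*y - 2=300*y^2 - 80*y + 5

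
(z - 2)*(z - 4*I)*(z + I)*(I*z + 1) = I*z^4 + 4*z^3 - 2*I*z^3 - 8*z^2 + I*z^2 + 4*z - 2*I*z - 8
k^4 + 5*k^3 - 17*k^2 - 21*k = k*(k - 3)*(k + 1)*(k + 7)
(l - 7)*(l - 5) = l^2 - 12*l + 35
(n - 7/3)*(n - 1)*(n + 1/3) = n^3 - 3*n^2 + 11*n/9 + 7/9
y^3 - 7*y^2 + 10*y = y*(y - 5)*(y - 2)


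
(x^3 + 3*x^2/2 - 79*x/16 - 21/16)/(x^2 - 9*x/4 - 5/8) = (4*x^2 + 5*x - 21)/(2*(2*x - 5))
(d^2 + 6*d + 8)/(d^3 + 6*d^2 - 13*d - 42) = (d + 4)/(d^2 + 4*d - 21)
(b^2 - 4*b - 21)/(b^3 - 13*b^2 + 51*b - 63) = (b + 3)/(b^2 - 6*b + 9)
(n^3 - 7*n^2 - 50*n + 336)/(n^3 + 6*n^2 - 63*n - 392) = (n - 6)/(n + 7)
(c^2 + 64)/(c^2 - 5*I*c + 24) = (c + 8*I)/(c + 3*I)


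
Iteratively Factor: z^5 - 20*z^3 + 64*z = (z - 4)*(z^4 + 4*z^3 - 4*z^2 - 16*z) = (z - 4)*(z + 2)*(z^3 + 2*z^2 - 8*z) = (z - 4)*(z - 2)*(z + 2)*(z^2 + 4*z) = z*(z - 4)*(z - 2)*(z + 2)*(z + 4)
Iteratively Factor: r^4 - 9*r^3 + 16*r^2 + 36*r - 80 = (r - 4)*(r^3 - 5*r^2 - 4*r + 20) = (r - 5)*(r - 4)*(r^2 - 4) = (r - 5)*(r - 4)*(r + 2)*(r - 2)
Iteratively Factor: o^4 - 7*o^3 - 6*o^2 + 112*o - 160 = (o - 4)*(o^3 - 3*o^2 - 18*o + 40) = (o - 4)*(o - 2)*(o^2 - o - 20) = (o - 5)*(o - 4)*(o - 2)*(o + 4)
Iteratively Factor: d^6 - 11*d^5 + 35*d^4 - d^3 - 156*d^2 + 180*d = (d - 5)*(d^5 - 6*d^4 + 5*d^3 + 24*d^2 - 36*d) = (d - 5)*(d + 2)*(d^4 - 8*d^3 + 21*d^2 - 18*d) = (d - 5)*(d - 3)*(d + 2)*(d^3 - 5*d^2 + 6*d) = d*(d - 5)*(d - 3)*(d + 2)*(d^2 - 5*d + 6) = d*(d - 5)*(d - 3)*(d - 2)*(d + 2)*(d - 3)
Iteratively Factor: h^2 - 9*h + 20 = (h - 5)*(h - 4)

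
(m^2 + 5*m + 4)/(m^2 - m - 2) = (m + 4)/(m - 2)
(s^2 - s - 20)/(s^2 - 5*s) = (s + 4)/s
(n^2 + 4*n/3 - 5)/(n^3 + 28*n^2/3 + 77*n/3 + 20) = (3*n - 5)/(3*n^2 + 19*n + 20)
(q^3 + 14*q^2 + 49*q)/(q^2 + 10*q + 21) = q*(q + 7)/(q + 3)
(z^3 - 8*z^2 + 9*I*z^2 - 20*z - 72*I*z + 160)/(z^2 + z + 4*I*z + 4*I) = (z^2 + z*(-8 + 5*I) - 40*I)/(z + 1)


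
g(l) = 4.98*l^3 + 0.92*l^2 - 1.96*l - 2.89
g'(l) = 14.94*l^2 + 1.84*l - 1.96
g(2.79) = 106.96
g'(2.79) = 119.47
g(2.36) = 63.07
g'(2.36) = 85.59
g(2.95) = 127.18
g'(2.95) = 133.48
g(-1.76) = -23.74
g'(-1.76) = 41.08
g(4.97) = 621.46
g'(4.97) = 376.22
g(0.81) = -1.23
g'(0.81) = 9.33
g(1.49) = 12.71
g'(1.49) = 33.95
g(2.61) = 86.80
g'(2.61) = 104.62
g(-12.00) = -8452.33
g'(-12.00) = 2127.32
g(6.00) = 1094.15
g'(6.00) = 546.92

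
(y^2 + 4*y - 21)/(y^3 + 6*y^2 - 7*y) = (y - 3)/(y*(y - 1))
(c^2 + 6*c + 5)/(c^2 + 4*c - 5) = (c + 1)/(c - 1)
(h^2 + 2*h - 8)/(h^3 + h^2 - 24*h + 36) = (h + 4)/(h^2 + 3*h - 18)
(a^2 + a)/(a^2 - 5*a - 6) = a/(a - 6)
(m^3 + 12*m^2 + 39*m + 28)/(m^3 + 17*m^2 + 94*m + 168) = (m + 1)/(m + 6)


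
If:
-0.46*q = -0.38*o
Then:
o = 1.21052631578947*q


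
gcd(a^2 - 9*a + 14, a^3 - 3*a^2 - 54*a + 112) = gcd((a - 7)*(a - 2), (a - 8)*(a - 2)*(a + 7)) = a - 2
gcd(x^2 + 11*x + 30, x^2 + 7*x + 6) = x + 6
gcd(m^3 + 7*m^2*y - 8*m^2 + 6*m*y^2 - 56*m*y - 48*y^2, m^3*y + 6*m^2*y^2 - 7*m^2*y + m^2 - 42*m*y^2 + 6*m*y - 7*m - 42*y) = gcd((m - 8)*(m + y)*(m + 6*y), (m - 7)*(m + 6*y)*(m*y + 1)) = m + 6*y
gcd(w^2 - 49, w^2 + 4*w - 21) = w + 7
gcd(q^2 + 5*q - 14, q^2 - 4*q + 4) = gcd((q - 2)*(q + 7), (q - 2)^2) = q - 2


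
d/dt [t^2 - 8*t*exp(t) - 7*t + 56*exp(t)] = -8*t*exp(t) + 2*t + 48*exp(t) - 7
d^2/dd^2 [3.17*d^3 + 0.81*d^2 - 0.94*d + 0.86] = 19.02*d + 1.62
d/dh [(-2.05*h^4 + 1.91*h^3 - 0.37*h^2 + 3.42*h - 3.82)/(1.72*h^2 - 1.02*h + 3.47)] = (-7.052*h^5 + 9.5582*h^4 - 32.3504*h^3 + 14.3781*h^2 + 10.573*h + 7.971)/(2.9584*h^4 - 3.5088*h^3 + 12.9772*h^2 - 7.0788*h + 12.0409)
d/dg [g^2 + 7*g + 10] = 2*g + 7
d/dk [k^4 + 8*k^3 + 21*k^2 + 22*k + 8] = 4*k^3 + 24*k^2 + 42*k + 22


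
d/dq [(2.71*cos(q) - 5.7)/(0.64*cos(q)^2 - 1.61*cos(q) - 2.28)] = (1.7344*cos(q)^2 - 7.296*cos(q) + 15.3558)*sin(q)/(0.4096*cos(q)^4 - 2.0608*cos(q)^3 - 0.326299999999999*cos(q)^2 + 7.3416*cos(q) + 5.1984)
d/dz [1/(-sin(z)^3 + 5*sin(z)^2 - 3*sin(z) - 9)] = (3*sin(z) - 1)*cos(z)/((sin(z) - 3)^3*(sin(z) + 1)^2)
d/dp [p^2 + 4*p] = 2*p + 4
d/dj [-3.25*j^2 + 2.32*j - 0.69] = 2.32 - 6.5*j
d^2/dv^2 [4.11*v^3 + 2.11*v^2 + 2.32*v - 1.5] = 24.66*v + 4.22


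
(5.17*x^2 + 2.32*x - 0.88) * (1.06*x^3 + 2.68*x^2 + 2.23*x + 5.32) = 5.4802*x^5 + 16.3148*x^4 + 16.8139*x^3 + 30.3196*x^2 + 10.38*x - 4.6816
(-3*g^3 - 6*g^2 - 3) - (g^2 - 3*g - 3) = -3*g^3 - 7*g^2 + 3*g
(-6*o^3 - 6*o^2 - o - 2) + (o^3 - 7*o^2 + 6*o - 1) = -5*o^3 - 13*o^2 + 5*o - 3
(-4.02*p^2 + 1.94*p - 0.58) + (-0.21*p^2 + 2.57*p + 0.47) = -4.23*p^2 + 4.51*p - 0.11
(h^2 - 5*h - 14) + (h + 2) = h^2 - 4*h - 12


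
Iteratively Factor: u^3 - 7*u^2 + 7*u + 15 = (u - 3)*(u^2 - 4*u - 5) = (u - 3)*(u + 1)*(u - 5)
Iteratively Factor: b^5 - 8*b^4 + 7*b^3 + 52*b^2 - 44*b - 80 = (b + 1)*(b^4 - 9*b^3 + 16*b^2 + 36*b - 80) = (b - 2)*(b + 1)*(b^3 - 7*b^2 + 2*b + 40) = (b - 4)*(b - 2)*(b + 1)*(b^2 - 3*b - 10) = (b - 4)*(b - 2)*(b + 1)*(b + 2)*(b - 5)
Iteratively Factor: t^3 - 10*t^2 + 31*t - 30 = (t - 3)*(t^2 - 7*t + 10) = (t - 3)*(t - 2)*(t - 5)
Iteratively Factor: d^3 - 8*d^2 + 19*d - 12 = (d - 1)*(d^2 - 7*d + 12) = (d - 4)*(d - 1)*(d - 3)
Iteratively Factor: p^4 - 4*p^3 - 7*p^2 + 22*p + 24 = (p - 3)*(p^3 - p^2 - 10*p - 8) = (p - 3)*(p + 1)*(p^2 - 2*p - 8) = (p - 3)*(p + 1)*(p + 2)*(p - 4)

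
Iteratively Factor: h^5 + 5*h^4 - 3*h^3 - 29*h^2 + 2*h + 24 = (h + 1)*(h^4 + 4*h^3 - 7*h^2 - 22*h + 24) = (h + 1)*(h + 4)*(h^3 - 7*h + 6) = (h - 1)*(h + 1)*(h + 4)*(h^2 + h - 6) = (h - 1)*(h + 1)*(h + 3)*(h + 4)*(h - 2)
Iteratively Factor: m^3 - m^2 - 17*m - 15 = (m + 1)*(m^2 - 2*m - 15) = (m + 1)*(m + 3)*(m - 5)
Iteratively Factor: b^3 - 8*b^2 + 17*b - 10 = (b - 2)*(b^2 - 6*b + 5) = (b - 5)*(b - 2)*(b - 1)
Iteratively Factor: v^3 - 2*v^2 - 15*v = (v + 3)*(v^2 - 5*v) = (v - 5)*(v + 3)*(v)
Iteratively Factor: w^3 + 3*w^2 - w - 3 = (w + 3)*(w^2 - 1) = (w + 1)*(w + 3)*(w - 1)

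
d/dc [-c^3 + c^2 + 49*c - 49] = -3*c^2 + 2*c + 49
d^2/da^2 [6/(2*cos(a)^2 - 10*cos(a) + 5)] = 12*(8*sin(a)^4 - 34*sin(a)^2 + 125*cos(a)/2 - 15*cos(3*a)/2 - 64)/(2*sin(a)^2 + 10*cos(a) - 7)^3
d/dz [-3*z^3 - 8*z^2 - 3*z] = -9*z^2 - 16*z - 3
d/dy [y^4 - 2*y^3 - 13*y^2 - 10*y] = 4*y^3 - 6*y^2 - 26*y - 10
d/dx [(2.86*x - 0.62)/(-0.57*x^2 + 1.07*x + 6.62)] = (1.6302*x^2 - 0.7068*x + 19.5966)/(0.3249*x^4 - 1.2198*x^3 - 6.4019*x^2 + 14.1668*x + 43.8244)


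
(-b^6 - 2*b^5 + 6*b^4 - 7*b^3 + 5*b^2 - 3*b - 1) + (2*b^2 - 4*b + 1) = -b^6 - 2*b^5 + 6*b^4 - 7*b^3 + 7*b^2 - 7*b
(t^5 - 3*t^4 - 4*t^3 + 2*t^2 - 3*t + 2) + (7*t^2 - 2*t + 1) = t^5 - 3*t^4 - 4*t^3 + 9*t^2 - 5*t + 3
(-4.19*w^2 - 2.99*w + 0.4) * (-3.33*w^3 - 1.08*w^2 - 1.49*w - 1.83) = 13.9527*w^5 + 14.4819*w^4 + 8.1403*w^3 + 11.6908*w^2 + 4.8757*w - 0.732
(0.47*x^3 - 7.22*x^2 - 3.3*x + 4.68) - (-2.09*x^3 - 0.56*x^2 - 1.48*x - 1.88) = 2.56*x^3 - 6.66*x^2 - 1.82*x + 6.56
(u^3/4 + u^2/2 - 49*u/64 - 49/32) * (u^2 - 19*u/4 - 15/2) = u^5/4 - 11*u^4/16 - 321*u^3/64 - 421*u^2/256 + 833*u/64 + 735/64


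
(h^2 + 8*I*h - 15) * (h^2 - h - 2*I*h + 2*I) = h^4 - h^3 + 6*I*h^3 + h^2 - 6*I*h^2 - h + 30*I*h - 30*I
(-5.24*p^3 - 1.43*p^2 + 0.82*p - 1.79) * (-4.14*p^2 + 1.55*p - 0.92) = 21.6936*p^5 - 2.2018*p^4 - 0.790499999999999*p^3 + 9.9972*p^2 - 3.5289*p + 1.6468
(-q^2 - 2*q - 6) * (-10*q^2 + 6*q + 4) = 10*q^4 + 14*q^3 + 44*q^2 - 44*q - 24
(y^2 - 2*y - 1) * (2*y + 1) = 2*y^3 - 3*y^2 - 4*y - 1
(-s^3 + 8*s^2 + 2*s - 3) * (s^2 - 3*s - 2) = -s^5 + 11*s^4 - 20*s^3 - 25*s^2 + 5*s + 6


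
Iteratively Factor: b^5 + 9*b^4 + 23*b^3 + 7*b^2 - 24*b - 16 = (b + 1)*(b^4 + 8*b^3 + 15*b^2 - 8*b - 16) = (b - 1)*(b + 1)*(b^3 + 9*b^2 + 24*b + 16) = (b - 1)*(b + 1)^2*(b^2 + 8*b + 16) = (b - 1)*(b + 1)^2*(b + 4)*(b + 4)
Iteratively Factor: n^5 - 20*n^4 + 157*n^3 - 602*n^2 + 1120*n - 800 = (n - 5)*(n^4 - 15*n^3 + 82*n^2 - 192*n + 160) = (n - 5)*(n - 2)*(n^3 - 13*n^2 + 56*n - 80) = (n - 5)^2*(n - 2)*(n^2 - 8*n + 16) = (n - 5)^2*(n - 4)*(n - 2)*(n - 4)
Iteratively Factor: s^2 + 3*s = (s + 3)*(s)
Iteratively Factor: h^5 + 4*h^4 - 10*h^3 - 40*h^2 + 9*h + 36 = (h + 4)*(h^4 - 10*h^2 + 9) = (h + 1)*(h + 4)*(h^3 - h^2 - 9*h + 9) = (h - 1)*(h + 1)*(h + 4)*(h^2 - 9) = (h - 3)*(h - 1)*(h + 1)*(h + 4)*(h + 3)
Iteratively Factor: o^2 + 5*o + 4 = (o + 4)*(o + 1)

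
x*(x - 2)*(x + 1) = x^3 - x^2 - 2*x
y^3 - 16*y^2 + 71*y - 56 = (y - 8)*(y - 7)*(y - 1)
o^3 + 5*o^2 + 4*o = o*(o + 1)*(o + 4)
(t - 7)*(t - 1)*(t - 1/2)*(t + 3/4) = t^4 - 31*t^3/4 + 37*t^2/8 + 19*t/4 - 21/8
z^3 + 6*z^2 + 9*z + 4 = (z + 1)^2*(z + 4)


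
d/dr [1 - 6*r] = -6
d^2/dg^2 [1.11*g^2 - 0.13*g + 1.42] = 2.22000000000000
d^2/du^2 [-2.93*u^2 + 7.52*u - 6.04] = -5.86000000000000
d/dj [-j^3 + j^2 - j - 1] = -3*j^2 + 2*j - 1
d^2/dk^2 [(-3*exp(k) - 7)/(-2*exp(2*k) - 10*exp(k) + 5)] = (12*exp(4*k) + 52*exp(3*k) + 600*exp(2*k) + 1130*exp(k) + 425)*exp(k)/(8*exp(6*k) + 120*exp(5*k) + 540*exp(4*k) + 400*exp(3*k) - 1350*exp(2*k) + 750*exp(k) - 125)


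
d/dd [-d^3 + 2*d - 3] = 2 - 3*d^2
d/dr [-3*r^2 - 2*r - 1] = -6*r - 2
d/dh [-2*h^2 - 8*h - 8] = -4*h - 8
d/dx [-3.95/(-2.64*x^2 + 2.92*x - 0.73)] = (11.534 - 20.856*x)/(2.64*x^2 - 2.92*x + 0.73)^2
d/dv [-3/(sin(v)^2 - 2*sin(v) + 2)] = 6*(sin(v) - 1)*cos(v)/(sin(v)^2 - 2*sin(v) + 2)^2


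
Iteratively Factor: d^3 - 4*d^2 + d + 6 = (d - 2)*(d^2 - 2*d - 3) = (d - 3)*(d - 2)*(d + 1)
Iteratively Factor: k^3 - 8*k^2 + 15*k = (k - 5)*(k^2 - 3*k) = k*(k - 5)*(k - 3)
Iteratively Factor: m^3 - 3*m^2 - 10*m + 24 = (m - 4)*(m^2 + m - 6) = (m - 4)*(m + 3)*(m - 2)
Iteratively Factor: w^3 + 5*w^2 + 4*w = (w + 1)*(w^2 + 4*w) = (w + 1)*(w + 4)*(w)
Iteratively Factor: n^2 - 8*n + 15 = (n - 5)*(n - 3)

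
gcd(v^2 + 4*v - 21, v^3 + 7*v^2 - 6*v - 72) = v - 3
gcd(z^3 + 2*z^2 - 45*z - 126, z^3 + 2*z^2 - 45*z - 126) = z^3 + 2*z^2 - 45*z - 126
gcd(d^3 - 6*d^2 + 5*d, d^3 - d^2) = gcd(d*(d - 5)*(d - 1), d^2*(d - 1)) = d^2 - d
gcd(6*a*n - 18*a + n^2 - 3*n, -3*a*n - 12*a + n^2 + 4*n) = 1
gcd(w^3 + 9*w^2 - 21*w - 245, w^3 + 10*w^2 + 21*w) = w + 7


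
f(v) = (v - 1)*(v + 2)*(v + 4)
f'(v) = (v - 1)*(v + 2) + (v - 1)*(v + 4) + (v + 2)*(v + 4) = 3*v^2 + 10*v + 2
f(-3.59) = 2.99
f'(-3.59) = 4.76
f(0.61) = -4.69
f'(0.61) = 9.22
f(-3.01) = 4.01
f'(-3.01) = -0.92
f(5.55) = 328.07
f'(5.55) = 149.91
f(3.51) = 103.86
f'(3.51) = 74.06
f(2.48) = 42.96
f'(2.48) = 45.25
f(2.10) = 27.51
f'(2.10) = 36.23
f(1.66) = 13.67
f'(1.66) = 26.87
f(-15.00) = -2288.00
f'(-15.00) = 527.00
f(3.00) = 70.00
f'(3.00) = 59.00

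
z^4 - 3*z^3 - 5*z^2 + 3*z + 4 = (z - 4)*(z - 1)*(z + 1)^2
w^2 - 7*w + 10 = (w - 5)*(w - 2)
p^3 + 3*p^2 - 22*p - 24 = (p - 4)*(p + 1)*(p + 6)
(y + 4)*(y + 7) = y^2 + 11*y + 28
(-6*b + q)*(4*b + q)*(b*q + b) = -24*b^3*q - 24*b^3 - 2*b^2*q^2 - 2*b^2*q + b*q^3 + b*q^2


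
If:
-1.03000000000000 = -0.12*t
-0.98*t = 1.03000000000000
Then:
No Solution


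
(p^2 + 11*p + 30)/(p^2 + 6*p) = (p + 5)/p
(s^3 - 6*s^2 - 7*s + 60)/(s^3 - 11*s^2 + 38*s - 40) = (s + 3)/(s - 2)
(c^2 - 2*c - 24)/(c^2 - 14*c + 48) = (c + 4)/(c - 8)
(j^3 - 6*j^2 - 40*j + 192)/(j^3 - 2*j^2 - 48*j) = (j - 4)/j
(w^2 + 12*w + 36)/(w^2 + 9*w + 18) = (w + 6)/(w + 3)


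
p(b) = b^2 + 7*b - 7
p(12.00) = 221.00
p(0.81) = -0.67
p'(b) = 2*b + 7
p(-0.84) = -12.17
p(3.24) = 26.18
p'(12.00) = 31.00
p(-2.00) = -17.00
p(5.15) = 55.57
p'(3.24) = 13.48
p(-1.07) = -13.35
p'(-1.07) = 4.86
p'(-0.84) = 5.32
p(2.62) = 18.20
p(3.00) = 23.00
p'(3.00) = 13.00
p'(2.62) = 12.24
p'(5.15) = 17.30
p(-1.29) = -14.37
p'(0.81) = 8.62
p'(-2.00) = 3.00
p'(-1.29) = 4.42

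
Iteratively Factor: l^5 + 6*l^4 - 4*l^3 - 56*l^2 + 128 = (l + 2)*(l^4 + 4*l^3 - 12*l^2 - 32*l + 64) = (l - 2)*(l + 2)*(l^3 + 6*l^2 - 32) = (l - 2)^2*(l + 2)*(l^2 + 8*l + 16) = (l - 2)^2*(l + 2)*(l + 4)*(l + 4)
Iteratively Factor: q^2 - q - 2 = (q + 1)*(q - 2)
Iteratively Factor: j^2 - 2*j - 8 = (j + 2)*(j - 4)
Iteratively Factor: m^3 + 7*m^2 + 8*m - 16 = (m + 4)*(m^2 + 3*m - 4) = (m + 4)^2*(m - 1)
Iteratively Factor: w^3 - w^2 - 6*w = (w + 2)*(w^2 - 3*w) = (w - 3)*(w + 2)*(w)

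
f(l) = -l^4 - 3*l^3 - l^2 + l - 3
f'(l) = -4*l^3 - 9*l^2 - 2*l + 1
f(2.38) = -78.81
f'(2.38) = -108.66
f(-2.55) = -4.59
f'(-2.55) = 13.90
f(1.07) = -8.06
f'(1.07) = -16.34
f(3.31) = -239.48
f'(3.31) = -249.28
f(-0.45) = -3.42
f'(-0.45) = 0.44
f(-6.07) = -732.52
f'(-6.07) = 576.13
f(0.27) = -2.87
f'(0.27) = -0.27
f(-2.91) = -12.16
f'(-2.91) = 29.18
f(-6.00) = -693.00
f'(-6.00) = 553.00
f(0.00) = -3.00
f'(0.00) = 1.00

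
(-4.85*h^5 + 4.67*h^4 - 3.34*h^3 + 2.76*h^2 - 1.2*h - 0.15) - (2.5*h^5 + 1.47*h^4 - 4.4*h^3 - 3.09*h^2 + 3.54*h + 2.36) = -7.35*h^5 + 3.2*h^4 + 1.06*h^3 + 5.85*h^2 - 4.74*h - 2.51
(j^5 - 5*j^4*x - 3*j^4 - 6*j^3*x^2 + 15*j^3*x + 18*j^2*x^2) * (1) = j^5 - 5*j^4*x - 3*j^4 - 6*j^3*x^2 + 15*j^3*x + 18*j^2*x^2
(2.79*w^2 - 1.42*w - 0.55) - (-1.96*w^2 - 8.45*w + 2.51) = 4.75*w^2 + 7.03*w - 3.06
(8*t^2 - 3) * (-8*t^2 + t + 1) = -64*t^4 + 8*t^3 + 32*t^2 - 3*t - 3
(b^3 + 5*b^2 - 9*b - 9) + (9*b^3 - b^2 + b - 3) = 10*b^3 + 4*b^2 - 8*b - 12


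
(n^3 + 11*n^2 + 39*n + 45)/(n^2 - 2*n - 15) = (n^2 + 8*n + 15)/(n - 5)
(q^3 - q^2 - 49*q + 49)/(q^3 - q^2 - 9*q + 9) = (q^2 - 49)/(q^2 - 9)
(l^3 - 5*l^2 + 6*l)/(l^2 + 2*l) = (l^2 - 5*l + 6)/(l + 2)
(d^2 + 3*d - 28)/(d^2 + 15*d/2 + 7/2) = 2*(d - 4)/(2*d + 1)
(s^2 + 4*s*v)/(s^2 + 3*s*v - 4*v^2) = s/(s - v)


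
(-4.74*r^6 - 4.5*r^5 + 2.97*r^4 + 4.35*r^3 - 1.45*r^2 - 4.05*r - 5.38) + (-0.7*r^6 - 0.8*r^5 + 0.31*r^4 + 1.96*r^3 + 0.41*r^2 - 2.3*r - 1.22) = -5.44*r^6 - 5.3*r^5 + 3.28*r^4 + 6.31*r^3 - 1.04*r^2 - 6.35*r - 6.6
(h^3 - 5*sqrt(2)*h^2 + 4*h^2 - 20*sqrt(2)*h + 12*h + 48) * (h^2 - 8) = h^5 - 5*sqrt(2)*h^4 + 4*h^4 - 20*sqrt(2)*h^3 + 4*h^3 + 16*h^2 + 40*sqrt(2)*h^2 - 96*h + 160*sqrt(2)*h - 384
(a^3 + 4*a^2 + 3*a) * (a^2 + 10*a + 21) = a^5 + 14*a^4 + 64*a^3 + 114*a^2 + 63*a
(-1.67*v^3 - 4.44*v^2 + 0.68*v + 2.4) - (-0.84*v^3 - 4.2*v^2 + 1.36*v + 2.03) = -0.83*v^3 - 0.24*v^2 - 0.68*v + 0.37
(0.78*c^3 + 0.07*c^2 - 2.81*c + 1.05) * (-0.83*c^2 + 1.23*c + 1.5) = -0.6474*c^5 + 0.9013*c^4 + 3.5884*c^3 - 4.2228*c^2 - 2.9235*c + 1.575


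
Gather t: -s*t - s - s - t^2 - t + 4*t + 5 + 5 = -2*s - t^2 + t*(3 - s) + 10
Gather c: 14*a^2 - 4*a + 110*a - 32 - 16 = 14*a^2 + 106*a - 48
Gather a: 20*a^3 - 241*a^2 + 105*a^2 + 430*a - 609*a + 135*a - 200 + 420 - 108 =20*a^3 - 136*a^2 - 44*a + 112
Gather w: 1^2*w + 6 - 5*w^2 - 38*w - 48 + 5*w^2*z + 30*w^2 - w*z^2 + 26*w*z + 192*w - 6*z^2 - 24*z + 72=w^2*(5*z + 25) + w*(-z^2 + 26*z + 155) - 6*z^2 - 24*z + 30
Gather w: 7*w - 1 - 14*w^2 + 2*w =-14*w^2 + 9*w - 1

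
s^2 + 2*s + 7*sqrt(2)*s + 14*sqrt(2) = (s + 2)*(s + 7*sqrt(2))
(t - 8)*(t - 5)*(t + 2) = t^3 - 11*t^2 + 14*t + 80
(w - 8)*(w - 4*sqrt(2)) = w^2 - 8*w - 4*sqrt(2)*w + 32*sqrt(2)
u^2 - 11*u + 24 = (u - 8)*(u - 3)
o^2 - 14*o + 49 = (o - 7)^2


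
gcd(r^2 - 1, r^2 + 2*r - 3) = r - 1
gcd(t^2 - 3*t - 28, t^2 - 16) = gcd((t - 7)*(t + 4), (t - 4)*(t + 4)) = t + 4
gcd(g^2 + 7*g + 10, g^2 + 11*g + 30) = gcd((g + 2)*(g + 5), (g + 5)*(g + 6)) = g + 5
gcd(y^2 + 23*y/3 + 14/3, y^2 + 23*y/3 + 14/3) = y^2 + 23*y/3 + 14/3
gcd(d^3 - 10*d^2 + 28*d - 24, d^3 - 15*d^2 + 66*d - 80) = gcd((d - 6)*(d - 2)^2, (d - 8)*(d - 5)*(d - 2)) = d - 2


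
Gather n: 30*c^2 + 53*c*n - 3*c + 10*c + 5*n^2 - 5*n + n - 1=30*c^2 + 7*c + 5*n^2 + n*(53*c - 4) - 1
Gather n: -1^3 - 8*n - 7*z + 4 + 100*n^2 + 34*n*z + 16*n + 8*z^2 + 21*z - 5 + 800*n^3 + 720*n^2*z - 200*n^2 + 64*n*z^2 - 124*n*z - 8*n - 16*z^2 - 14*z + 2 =800*n^3 + n^2*(720*z - 100) + n*(64*z^2 - 90*z) - 8*z^2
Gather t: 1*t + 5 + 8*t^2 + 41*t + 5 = 8*t^2 + 42*t + 10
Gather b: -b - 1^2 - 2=-b - 3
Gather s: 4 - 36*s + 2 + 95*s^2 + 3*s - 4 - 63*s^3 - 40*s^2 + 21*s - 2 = -63*s^3 + 55*s^2 - 12*s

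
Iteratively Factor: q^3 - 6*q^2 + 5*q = (q - 5)*(q^2 - q) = q*(q - 5)*(q - 1)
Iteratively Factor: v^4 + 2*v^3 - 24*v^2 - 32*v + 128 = (v + 4)*(v^3 - 2*v^2 - 16*v + 32) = (v + 4)^2*(v^2 - 6*v + 8) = (v - 2)*(v + 4)^2*(v - 4)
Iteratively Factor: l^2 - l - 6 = (l - 3)*(l + 2)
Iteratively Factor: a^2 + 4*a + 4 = (a + 2)*(a + 2)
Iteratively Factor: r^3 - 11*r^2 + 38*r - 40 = (r - 2)*(r^2 - 9*r + 20) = (r - 5)*(r - 2)*(r - 4)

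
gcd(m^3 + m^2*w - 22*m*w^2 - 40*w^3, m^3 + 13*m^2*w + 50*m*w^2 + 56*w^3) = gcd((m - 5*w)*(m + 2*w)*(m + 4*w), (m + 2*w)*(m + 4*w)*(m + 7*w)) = m^2 + 6*m*w + 8*w^2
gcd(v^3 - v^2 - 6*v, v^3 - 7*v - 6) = v^2 - v - 6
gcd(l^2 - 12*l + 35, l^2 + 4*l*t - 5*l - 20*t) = l - 5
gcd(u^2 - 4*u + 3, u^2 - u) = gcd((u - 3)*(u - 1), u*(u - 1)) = u - 1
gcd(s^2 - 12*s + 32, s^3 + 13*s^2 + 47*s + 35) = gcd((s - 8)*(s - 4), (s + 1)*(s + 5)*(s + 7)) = 1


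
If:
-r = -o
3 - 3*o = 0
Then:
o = 1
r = 1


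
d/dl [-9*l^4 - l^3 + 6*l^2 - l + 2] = -36*l^3 - 3*l^2 + 12*l - 1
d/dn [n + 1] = 1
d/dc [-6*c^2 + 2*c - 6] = 2 - 12*c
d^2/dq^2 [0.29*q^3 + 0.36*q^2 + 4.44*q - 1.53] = 1.74*q + 0.72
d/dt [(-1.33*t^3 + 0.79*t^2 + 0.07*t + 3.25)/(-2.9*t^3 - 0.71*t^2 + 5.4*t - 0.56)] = (3.2353*t^4 - 13.958*t^3 + 34.8251*t^2 + 3.7302*t - 17.5892)/(8.41*t^6 + 4.118*t^5 - 30.8159*t^4 - 4.42*t^3 + 29.9552*t^2 - 6.048*t + 0.3136)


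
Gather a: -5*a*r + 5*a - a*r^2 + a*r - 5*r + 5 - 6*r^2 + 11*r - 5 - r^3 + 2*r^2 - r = a*(-r^2 - 4*r + 5) - r^3 - 4*r^2 + 5*r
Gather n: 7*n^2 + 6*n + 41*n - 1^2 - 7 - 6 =7*n^2 + 47*n - 14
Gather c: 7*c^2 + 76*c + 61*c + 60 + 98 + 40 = 7*c^2 + 137*c + 198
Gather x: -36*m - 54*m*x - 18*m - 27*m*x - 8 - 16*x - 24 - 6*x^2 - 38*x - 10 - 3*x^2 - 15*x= -54*m - 9*x^2 + x*(-81*m - 69) - 42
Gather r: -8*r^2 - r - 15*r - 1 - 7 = -8*r^2 - 16*r - 8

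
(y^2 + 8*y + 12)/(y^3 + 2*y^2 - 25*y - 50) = (y + 6)/(y^2 - 25)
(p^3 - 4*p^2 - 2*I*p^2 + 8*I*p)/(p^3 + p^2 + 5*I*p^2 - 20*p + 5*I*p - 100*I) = p*(p - 2*I)/(p^2 + 5*p*(1 + I) + 25*I)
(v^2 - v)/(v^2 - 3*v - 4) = v*(1 - v)/(-v^2 + 3*v + 4)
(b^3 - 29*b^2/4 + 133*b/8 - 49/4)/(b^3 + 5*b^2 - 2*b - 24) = (8*b^2 - 42*b + 49)/(8*(b^2 + 7*b + 12))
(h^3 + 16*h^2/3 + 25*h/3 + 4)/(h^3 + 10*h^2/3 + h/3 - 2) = (3*h + 4)/(3*h - 2)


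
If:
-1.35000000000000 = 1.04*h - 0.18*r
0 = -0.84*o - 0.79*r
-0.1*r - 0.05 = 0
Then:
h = -1.38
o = 0.47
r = -0.50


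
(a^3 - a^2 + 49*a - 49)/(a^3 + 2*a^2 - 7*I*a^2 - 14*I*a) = (a^2 + a*(-1 + 7*I) - 7*I)/(a*(a + 2))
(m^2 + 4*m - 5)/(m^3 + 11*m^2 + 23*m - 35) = 1/(m + 7)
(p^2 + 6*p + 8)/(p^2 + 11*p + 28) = (p + 2)/(p + 7)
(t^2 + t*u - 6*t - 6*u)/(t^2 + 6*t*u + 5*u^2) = (t - 6)/(t + 5*u)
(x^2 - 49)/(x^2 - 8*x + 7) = (x + 7)/(x - 1)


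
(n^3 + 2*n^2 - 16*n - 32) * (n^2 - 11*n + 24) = n^5 - 9*n^4 - 14*n^3 + 192*n^2 - 32*n - 768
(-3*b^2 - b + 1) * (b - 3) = -3*b^3 + 8*b^2 + 4*b - 3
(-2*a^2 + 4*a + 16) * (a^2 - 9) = -2*a^4 + 4*a^3 + 34*a^2 - 36*a - 144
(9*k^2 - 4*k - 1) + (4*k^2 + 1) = 13*k^2 - 4*k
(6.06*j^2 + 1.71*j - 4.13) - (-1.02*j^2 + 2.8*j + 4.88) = 7.08*j^2 - 1.09*j - 9.01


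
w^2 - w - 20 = (w - 5)*(w + 4)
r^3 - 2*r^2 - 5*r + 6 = (r - 3)*(r - 1)*(r + 2)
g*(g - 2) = g^2 - 2*g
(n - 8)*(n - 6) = n^2 - 14*n + 48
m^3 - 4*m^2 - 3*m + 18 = (m - 3)^2*(m + 2)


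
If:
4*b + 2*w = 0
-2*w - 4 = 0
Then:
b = 1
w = -2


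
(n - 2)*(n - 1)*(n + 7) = n^3 + 4*n^2 - 19*n + 14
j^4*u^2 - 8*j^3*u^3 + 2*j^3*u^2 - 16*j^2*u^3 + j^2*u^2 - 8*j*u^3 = j*(j - 8*u)*(j*u + u)^2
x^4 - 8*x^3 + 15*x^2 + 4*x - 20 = (x - 5)*(x - 2)^2*(x + 1)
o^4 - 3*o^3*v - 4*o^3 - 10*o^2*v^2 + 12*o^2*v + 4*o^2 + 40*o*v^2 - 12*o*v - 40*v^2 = (o - 2)^2*(o - 5*v)*(o + 2*v)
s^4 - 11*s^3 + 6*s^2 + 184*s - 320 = (s - 8)*(s - 5)*(s - 2)*(s + 4)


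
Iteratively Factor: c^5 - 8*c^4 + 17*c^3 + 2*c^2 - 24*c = (c - 3)*(c^4 - 5*c^3 + 2*c^2 + 8*c) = (c - 4)*(c - 3)*(c^3 - c^2 - 2*c) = c*(c - 4)*(c - 3)*(c^2 - c - 2) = c*(c - 4)*(c - 3)*(c - 2)*(c + 1)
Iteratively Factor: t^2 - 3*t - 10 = (t + 2)*(t - 5)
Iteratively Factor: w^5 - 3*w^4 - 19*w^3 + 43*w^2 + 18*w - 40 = (w - 1)*(w^4 - 2*w^3 - 21*w^2 + 22*w + 40) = (w - 2)*(w - 1)*(w^3 - 21*w - 20) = (w - 2)*(w - 1)*(w + 4)*(w^2 - 4*w - 5) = (w - 2)*(w - 1)*(w + 1)*(w + 4)*(w - 5)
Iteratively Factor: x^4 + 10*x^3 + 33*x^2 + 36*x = (x + 3)*(x^3 + 7*x^2 + 12*x) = x*(x + 3)*(x^2 + 7*x + 12) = x*(x + 3)*(x + 4)*(x + 3)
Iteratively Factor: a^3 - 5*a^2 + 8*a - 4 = (a - 1)*(a^2 - 4*a + 4) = (a - 2)*(a - 1)*(a - 2)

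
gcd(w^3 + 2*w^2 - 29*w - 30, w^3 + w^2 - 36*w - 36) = w^2 + 7*w + 6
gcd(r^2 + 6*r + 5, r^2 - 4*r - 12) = 1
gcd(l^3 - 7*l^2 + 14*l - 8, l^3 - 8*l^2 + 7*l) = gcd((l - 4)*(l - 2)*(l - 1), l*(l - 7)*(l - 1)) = l - 1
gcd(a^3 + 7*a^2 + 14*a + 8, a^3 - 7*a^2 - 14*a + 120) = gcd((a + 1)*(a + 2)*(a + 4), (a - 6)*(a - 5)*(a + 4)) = a + 4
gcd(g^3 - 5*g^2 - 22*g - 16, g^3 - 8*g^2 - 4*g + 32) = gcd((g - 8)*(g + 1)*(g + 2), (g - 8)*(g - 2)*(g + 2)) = g^2 - 6*g - 16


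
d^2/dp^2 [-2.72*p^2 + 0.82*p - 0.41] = -5.44000000000000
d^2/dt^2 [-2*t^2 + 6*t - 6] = -4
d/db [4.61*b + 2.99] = 4.61000000000000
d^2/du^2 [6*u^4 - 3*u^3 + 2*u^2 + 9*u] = 72*u^2 - 18*u + 4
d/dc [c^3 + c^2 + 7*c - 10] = 3*c^2 + 2*c + 7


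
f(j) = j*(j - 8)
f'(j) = 2*j - 8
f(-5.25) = 69.56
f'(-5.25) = -18.50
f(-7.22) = 109.89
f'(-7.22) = -22.44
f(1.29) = -8.66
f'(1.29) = -5.42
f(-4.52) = 56.59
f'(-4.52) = -17.04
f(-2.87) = 31.20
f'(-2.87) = -13.74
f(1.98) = -11.92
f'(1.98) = -4.04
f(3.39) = -15.63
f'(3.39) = -1.22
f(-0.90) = 8.01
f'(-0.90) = -9.80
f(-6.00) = 84.00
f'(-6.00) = -20.00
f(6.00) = -12.00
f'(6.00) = 4.00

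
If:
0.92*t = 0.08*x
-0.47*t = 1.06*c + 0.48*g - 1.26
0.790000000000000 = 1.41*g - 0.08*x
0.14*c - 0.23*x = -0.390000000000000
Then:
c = 0.79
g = 0.68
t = 0.19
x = 2.18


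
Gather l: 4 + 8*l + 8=8*l + 12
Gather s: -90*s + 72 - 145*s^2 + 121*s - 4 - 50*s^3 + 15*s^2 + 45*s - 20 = -50*s^3 - 130*s^2 + 76*s + 48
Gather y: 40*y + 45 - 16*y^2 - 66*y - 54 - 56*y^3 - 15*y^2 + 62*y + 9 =-56*y^3 - 31*y^2 + 36*y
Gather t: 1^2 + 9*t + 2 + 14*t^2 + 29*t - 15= 14*t^2 + 38*t - 12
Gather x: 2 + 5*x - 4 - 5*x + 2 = 0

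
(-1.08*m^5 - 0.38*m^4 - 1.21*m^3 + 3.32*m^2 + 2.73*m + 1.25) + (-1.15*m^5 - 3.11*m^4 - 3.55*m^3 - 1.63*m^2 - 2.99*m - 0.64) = -2.23*m^5 - 3.49*m^4 - 4.76*m^3 + 1.69*m^2 - 0.26*m + 0.61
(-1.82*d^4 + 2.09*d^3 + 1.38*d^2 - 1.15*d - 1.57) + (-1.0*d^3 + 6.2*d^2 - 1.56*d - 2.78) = -1.82*d^4 + 1.09*d^3 + 7.58*d^2 - 2.71*d - 4.35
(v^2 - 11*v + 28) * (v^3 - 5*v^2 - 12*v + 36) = v^5 - 16*v^4 + 71*v^3 + 28*v^2 - 732*v + 1008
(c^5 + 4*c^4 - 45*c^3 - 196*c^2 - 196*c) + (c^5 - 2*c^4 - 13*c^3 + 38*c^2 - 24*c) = 2*c^5 + 2*c^4 - 58*c^3 - 158*c^2 - 220*c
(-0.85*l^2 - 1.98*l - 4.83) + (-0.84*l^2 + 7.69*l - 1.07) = -1.69*l^2 + 5.71*l - 5.9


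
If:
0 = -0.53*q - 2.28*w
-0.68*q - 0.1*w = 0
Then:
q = 0.00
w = 0.00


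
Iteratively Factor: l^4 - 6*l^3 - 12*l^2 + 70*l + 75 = (l + 1)*(l^3 - 7*l^2 - 5*l + 75) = (l - 5)*(l + 1)*(l^2 - 2*l - 15) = (l - 5)*(l + 1)*(l + 3)*(l - 5)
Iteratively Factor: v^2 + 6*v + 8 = (v + 4)*(v + 2)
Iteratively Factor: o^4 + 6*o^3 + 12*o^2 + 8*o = (o)*(o^3 + 6*o^2 + 12*o + 8) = o*(o + 2)*(o^2 + 4*o + 4) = o*(o + 2)^2*(o + 2)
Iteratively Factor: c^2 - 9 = (c + 3)*(c - 3)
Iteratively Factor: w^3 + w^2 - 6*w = (w)*(w^2 + w - 6) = w*(w + 3)*(w - 2)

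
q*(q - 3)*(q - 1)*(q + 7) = q^4 + 3*q^3 - 25*q^2 + 21*q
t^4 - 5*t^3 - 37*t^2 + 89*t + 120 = (t - 8)*(t - 3)*(t + 1)*(t + 5)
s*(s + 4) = s^2 + 4*s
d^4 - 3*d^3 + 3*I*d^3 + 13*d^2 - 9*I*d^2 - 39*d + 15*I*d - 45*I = (d - 3)*(d - 3*I)*(d + I)*(d + 5*I)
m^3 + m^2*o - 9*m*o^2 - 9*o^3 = (m - 3*o)*(m + o)*(m + 3*o)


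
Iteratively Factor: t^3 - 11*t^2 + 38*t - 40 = (t - 2)*(t^2 - 9*t + 20) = (t - 5)*(t - 2)*(t - 4)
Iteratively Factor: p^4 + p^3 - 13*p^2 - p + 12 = (p - 1)*(p^3 + 2*p^2 - 11*p - 12) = (p - 3)*(p - 1)*(p^2 + 5*p + 4) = (p - 3)*(p - 1)*(p + 4)*(p + 1)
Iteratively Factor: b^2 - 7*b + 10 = (b - 2)*(b - 5)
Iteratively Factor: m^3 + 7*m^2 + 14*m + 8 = (m + 4)*(m^2 + 3*m + 2) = (m + 2)*(m + 4)*(m + 1)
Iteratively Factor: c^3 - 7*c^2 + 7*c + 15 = (c - 5)*(c^2 - 2*c - 3) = (c - 5)*(c - 3)*(c + 1)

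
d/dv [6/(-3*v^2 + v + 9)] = 6*(6*v - 1)/(-3*v^2 + v + 9)^2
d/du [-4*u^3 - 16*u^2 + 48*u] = -12*u^2 - 32*u + 48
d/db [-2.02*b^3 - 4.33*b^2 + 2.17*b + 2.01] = -6.06*b^2 - 8.66*b + 2.17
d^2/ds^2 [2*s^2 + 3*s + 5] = 4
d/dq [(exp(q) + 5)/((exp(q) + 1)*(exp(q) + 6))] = (-exp(2*q) - 10*exp(q) - 29)*exp(q)/(exp(4*q) + 14*exp(3*q) + 61*exp(2*q) + 84*exp(q) + 36)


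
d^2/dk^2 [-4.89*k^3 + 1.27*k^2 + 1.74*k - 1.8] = 2.54 - 29.34*k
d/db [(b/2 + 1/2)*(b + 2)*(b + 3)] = 3*b^2/2 + 6*b + 11/2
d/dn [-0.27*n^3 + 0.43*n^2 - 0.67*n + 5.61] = -0.81*n^2 + 0.86*n - 0.67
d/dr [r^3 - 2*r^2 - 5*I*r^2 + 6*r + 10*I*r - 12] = 3*r^2 - 4*r - 10*I*r + 6 + 10*I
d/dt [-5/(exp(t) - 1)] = 5/(4*sinh(t/2)^2)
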